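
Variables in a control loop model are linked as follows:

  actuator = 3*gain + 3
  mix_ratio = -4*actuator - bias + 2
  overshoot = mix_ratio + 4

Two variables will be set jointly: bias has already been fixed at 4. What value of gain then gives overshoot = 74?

With bias held at 4:
Substituting into the mix_ratio equation gives mix_ratio = -12*gain - 14.
overshoot becomes -12*gain - 10.
Solve -12*gain - 10 = 74: gain = (74 + 10) / -12 = -7.

gain = -7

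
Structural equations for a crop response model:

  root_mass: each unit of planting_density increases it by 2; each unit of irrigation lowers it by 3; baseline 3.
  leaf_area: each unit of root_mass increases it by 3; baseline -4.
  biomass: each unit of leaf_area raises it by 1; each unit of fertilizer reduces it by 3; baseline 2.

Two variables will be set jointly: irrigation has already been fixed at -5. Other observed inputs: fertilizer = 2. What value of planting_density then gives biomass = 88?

planting_density = 7

With irrigation held at -5:
Substituting into the root_mass equation gives root_mass = 2*planting_density + 18.
So leaf_area = 6*planting_density + 50.
This gives biomass = 6*planting_density + 46.
Solve 6*planting_density + 46 = 88: planting_density = (88 - 46) / 6 = 7.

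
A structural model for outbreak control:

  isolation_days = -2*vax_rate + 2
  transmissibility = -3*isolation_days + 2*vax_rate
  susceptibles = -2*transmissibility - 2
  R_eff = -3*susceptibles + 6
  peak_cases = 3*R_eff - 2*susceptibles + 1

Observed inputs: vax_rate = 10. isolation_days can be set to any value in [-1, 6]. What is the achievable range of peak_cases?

Intervening on isolation_days fixes its value directly, overriding its dependence on vax_rate.
Substituting into the transmissibility equation gives transmissibility = -3*isolation_days + 20.
Substituting into the susceptibles equation gives susceptibles = 6*isolation_days - 42.
Substituting into the R_eff equation gives R_eff = -18*isolation_days + 132.
This gives peak_cases = -66*isolation_days + 481.
Linear in isolation_days, so extremes are at the endpoints: isolation_days = -1 gives peak_cases = 547; isolation_days = 6 gives peak_cases = 85.

85 to 547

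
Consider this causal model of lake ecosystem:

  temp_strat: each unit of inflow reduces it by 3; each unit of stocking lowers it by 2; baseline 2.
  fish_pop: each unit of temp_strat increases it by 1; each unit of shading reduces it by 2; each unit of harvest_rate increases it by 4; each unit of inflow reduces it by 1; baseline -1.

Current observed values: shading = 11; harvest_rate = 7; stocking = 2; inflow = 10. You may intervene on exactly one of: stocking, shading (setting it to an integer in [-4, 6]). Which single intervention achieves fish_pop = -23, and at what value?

Intervening on stocking: fish_pop = -2*stocking - 33. Reaching -23 requires stocking = -5, outside [-4, 6].
Intervening on shading: with other inputs at their observed values, fish_pop = -2*shading - 15. Solving for -23 gives shading = 4, within [-4, 6].

set shading = 4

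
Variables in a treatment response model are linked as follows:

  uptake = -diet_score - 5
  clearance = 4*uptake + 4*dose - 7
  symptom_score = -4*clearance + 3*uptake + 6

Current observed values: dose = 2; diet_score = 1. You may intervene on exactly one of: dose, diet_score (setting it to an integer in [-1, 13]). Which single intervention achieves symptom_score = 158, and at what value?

set diet_score = 7

Intervening on dose: symptom_score = -16*dose + 112. Reaching 158 requires dose = -23/8, not an integer.
Intervening on diet_score: with other inputs at their observed values, symptom_score = 13*diet_score + 67. Solving for 158 gives diet_score = 7, within [-1, 13].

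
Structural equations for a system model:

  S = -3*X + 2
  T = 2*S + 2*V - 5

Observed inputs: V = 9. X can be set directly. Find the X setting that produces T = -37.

X = 9

Substituting into the T equation gives T = -6*X + 17.
Solve -6*X + 17 = -37: X = (-37 - 17) / -6 = 9.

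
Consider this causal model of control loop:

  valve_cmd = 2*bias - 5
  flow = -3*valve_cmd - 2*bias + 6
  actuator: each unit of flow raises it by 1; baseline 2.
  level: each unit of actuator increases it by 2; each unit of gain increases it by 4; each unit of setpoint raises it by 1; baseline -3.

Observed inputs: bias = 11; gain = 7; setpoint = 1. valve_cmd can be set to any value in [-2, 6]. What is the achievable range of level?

-38 to 10

Intervening on valve_cmd fixes its value directly, overriding its dependence on bias.
Substituting into the flow equation gives flow = -3*valve_cmd - 16.
Substituting into the actuator equation gives actuator = -3*valve_cmd - 14.
So level = -6*valve_cmd - 2.
Linear in valve_cmd, so extremes are at the endpoints: valve_cmd = -2 gives level = 10; valve_cmd = 6 gives level = -38.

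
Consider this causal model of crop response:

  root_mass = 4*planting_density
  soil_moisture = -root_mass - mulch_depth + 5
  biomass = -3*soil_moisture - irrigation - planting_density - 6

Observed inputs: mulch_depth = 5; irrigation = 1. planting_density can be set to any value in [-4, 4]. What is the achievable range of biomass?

-51 to 37

Substituting into the soil_moisture equation gives soil_moisture = -4*planting_density.
So biomass = 11*planting_density - 7.
Linear in planting_density, so extremes are at the endpoints: planting_density = -4 gives biomass = -51; planting_density = 4 gives biomass = 37.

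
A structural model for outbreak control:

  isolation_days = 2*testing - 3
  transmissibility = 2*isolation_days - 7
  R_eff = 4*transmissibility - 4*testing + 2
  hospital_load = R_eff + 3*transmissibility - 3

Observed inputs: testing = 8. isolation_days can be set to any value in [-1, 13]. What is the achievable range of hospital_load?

Intervening on isolation_days fixes its value directly, overriding its dependence on testing.
Substituting into the R_eff equation gives R_eff = 8*isolation_days - 58.
This gives hospital_load = 14*isolation_days - 82.
Linear in isolation_days, so extremes are at the endpoints: isolation_days = -1 gives hospital_load = -96; isolation_days = 13 gives hospital_load = 100.

-96 to 100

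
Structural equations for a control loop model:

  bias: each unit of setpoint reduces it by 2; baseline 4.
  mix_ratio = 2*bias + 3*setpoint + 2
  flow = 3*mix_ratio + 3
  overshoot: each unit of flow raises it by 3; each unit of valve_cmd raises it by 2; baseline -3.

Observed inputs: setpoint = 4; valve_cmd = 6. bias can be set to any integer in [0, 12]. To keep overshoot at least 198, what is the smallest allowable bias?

bias = 3

Intervening on bias fixes its value directly, overriding its dependence on setpoint.
Substituting into the mix_ratio equation gives mix_ratio = 2*bias + 14.
This gives flow = 6*bias + 45.
So overshoot = 18*bias + 144.
Require 18*bias + 144 ≥ 198, so bias ≥ 3.
The smallest integer in [0, 12] satisfying this is 3.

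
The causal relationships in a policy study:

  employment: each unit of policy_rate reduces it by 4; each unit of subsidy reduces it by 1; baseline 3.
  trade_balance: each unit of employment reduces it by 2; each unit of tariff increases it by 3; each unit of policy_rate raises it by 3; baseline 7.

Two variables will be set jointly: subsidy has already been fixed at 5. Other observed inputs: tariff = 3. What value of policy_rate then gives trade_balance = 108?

With subsidy held at 5:
Substituting into the employment equation gives employment = -4*policy_rate - 2.
Substituting into the trade_balance equation gives trade_balance = 11*policy_rate + 20.
Solve 11*policy_rate + 20 = 108: policy_rate = (108 - 20) / 11 = 8.

policy_rate = 8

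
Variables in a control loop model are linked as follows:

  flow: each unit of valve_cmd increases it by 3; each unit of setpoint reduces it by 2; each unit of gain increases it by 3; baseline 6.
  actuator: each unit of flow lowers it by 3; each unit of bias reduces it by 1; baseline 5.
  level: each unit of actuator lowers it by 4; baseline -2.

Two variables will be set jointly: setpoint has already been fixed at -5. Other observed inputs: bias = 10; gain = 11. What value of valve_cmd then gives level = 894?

With setpoint held at -5:
Substituting into the flow equation gives flow = 3*valve_cmd + 49.
So actuator = -9*valve_cmd - 152.
Substituting into the level equation gives level = 36*valve_cmd + 606.
Solve 36*valve_cmd + 606 = 894: valve_cmd = (894 - 606) / 36 = 8.

valve_cmd = 8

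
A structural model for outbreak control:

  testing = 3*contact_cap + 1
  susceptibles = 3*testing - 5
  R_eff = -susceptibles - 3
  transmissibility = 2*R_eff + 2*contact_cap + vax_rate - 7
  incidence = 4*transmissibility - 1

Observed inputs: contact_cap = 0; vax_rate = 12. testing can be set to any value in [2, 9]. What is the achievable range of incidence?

Intervening on testing fixes its value directly, overriding its dependence on contact_cap.
Substituting into the R_eff equation gives R_eff = -3*testing + 2.
Substituting into the transmissibility equation gives transmissibility = -6*testing + 9.
Substituting into the incidence equation gives incidence = -24*testing + 35.
Linear in testing, so extremes are at the endpoints: testing = 2 gives incidence = -13; testing = 9 gives incidence = -181.

-181 to -13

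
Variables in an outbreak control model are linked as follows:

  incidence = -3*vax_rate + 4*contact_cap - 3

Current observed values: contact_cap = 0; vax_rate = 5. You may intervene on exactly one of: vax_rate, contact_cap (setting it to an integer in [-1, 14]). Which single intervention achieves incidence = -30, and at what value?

Intervening on vax_rate: with other inputs at their observed values, incidence = -3*vax_rate - 3. Solving for -30 gives vax_rate = 9, within [-1, 14].
Intervening on contact_cap: incidence = 4*contact_cap - 18. Reaching -30 requires contact_cap = -3, outside [-1, 14].

set vax_rate = 9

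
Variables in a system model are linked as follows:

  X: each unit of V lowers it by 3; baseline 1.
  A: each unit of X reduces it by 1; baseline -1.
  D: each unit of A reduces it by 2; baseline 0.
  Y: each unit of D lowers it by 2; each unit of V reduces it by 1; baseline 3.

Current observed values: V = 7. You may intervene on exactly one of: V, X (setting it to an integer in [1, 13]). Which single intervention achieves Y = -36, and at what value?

set X = 7

Intervening on V: Y = 11*V - 5. Reaching -36 requires V = -31/11, not an integer.
Intervening on X: with other inputs at their observed values, Y = -4*X - 8. Solving for -36 gives X = 7, within [1, 13].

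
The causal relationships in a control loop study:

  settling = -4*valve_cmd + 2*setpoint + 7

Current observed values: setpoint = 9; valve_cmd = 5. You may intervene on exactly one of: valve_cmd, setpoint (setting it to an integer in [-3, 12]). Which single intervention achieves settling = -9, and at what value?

set setpoint = 2

Intervening on valve_cmd: settling = -4*valve_cmd + 25. Reaching -9 requires valve_cmd = 17/2, not an integer.
Intervening on setpoint: with other inputs at their observed values, settling = 2*setpoint - 13. Solving for -9 gives setpoint = 2, within [-3, 12].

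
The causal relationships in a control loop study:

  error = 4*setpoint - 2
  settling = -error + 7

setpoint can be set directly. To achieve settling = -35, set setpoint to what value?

setpoint = 11

Substituting into the settling equation gives settling = -4*setpoint + 9.
Solve -4*setpoint + 9 = -35: setpoint = (-35 - 9) / -4 = 11.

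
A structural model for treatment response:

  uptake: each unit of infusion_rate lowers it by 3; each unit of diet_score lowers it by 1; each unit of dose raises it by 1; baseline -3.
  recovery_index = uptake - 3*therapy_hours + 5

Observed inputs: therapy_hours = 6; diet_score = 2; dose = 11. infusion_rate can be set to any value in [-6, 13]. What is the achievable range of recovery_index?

Substituting into the uptake equation gives uptake = -3*infusion_rate + 6.
So recovery_index = -3*infusion_rate - 7.
Linear in infusion_rate, so extremes are at the endpoints: infusion_rate = -6 gives recovery_index = 11; infusion_rate = 13 gives recovery_index = -46.

-46 to 11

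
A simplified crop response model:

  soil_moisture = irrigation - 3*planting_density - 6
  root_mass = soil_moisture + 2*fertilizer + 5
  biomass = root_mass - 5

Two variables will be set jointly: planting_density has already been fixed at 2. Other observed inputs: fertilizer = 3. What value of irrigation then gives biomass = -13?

With planting_density held at 2:
Substituting into the soil_moisture equation gives soil_moisture = irrigation - 12.
Substituting into the root_mass equation gives root_mass = irrigation - 1.
Substituting into the biomass equation gives biomass = irrigation - 6.
Solve irrigation - 6 = -13: irrigation = (-13 + 6) / 1 = -7.

irrigation = -7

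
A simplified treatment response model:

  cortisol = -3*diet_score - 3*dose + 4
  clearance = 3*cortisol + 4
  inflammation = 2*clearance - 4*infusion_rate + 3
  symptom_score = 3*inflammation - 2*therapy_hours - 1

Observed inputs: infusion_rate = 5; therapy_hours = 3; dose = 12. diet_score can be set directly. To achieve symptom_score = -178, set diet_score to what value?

Substituting into the cortisol equation gives cortisol = -3*diet_score - 32.
This gives clearance = -9*diet_score - 92.
So inflammation = -18*diet_score - 201.
So symptom_score = -54*diet_score - 610.
Solve -54*diet_score - 610 = -178: diet_score = (-178 + 610) / -54 = -8.

diet_score = -8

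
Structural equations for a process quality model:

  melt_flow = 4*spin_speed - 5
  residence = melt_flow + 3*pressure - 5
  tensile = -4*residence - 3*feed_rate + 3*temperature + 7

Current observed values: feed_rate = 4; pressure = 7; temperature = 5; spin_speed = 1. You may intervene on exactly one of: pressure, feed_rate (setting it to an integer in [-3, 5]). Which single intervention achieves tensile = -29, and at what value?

Intervening on pressure: tensile = -12*pressure + 34. Reaching -29 requires pressure = 21/4, not an integer.
Intervening on feed_rate: with other inputs at their observed values, tensile = -3*feed_rate - 38. Solving for -29 gives feed_rate = -3, within [-3, 5].

set feed_rate = -3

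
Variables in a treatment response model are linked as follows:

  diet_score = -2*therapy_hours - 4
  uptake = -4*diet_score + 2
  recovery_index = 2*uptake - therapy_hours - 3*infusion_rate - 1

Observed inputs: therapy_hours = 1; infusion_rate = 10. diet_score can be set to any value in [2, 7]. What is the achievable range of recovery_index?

-84 to -44

Intervening on diet_score fixes its value directly, overriding its dependence on therapy_hours.
Substituting into the recovery_index equation gives recovery_index = -8*diet_score - 28.
Linear in diet_score, so extremes are at the endpoints: diet_score = 2 gives recovery_index = -44; diet_score = 7 gives recovery_index = -84.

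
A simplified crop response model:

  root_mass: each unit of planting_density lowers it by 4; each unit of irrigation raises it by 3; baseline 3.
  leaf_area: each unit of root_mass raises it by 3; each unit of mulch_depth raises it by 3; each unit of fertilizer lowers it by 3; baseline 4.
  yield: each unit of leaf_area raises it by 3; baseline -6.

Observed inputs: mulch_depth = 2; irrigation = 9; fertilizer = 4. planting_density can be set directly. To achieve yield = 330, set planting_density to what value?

Substituting into the root_mass equation gives root_mass = -4*planting_density + 30.
Substituting into the leaf_area equation gives leaf_area = -12*planting_density + 88.
yield becomes -36*planting_density + 258.
Solve -36*planting_density + 258 = 330: planting_density = (330 - 258) / -36 = -2.

planting_density = -2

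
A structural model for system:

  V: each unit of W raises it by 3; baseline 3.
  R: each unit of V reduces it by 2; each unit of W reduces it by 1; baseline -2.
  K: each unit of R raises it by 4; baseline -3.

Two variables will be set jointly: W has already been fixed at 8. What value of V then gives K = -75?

V = 4

With W held at 8:
Intervening on V fixes its value directly, overriding its dependence on W.
Substituting into the R equation gives R = -2*V - 10.
K becomes -8*V - 43.
Solve -8*V - 43 = -75: V = (-75 + 43) / -8 = 4.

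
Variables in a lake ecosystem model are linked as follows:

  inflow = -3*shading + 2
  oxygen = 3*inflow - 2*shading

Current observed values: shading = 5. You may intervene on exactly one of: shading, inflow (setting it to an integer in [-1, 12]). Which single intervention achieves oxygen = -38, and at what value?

Intervening on shading: with other inputs at their observed values, oxygen = -11*shading + 6. Solving for -38 gives shading = 4, within [-1, 12].
Intervening on inflow: oxygen = 3*inflow - 10. Reaching -38 requires inflow = -28/3, not an integer.

set shading = 4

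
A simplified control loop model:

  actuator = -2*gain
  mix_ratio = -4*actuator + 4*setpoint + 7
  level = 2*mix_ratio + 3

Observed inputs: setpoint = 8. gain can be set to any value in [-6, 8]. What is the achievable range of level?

Substituting into the mix_ratio equation gives mix_ratio = 8*gain + 39.
level becomes 16*gain + 81.
Linear in gain, so extremes are at the endpoints: gain = -6 gives level = -15; gain = 8 gives level = 209.

-15 to 209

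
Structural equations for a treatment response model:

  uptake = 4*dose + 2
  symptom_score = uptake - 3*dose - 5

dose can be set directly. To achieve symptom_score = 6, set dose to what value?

dose = 9

Substituting into the symptom_score equation gives symptom_score = dose - 3.
Solve dose - 3 = 6: dose = (6 + 3) / 1 = 9.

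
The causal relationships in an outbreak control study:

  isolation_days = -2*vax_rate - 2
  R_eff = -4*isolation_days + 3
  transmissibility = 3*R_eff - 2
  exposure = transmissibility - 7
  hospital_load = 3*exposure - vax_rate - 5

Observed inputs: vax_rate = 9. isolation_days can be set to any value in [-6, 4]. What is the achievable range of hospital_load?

Intervening on isolation_days fixes its value directly, overriding its dependence on vax_rate.
Substituting into the transmissibility equation gives transmissibility = -12*isolation_days + 7.
exposure becomes -12*isolation_days.
Substituting into the hospital_load equation gives hospital_load = -36*isolation_days - 14.
Linear in isolation_days, so extremes are at the endpoints: isolation_days = -6 gives hospital_load = 202; isolation_days = 4 gives hospital_load = -158.

-158 to 202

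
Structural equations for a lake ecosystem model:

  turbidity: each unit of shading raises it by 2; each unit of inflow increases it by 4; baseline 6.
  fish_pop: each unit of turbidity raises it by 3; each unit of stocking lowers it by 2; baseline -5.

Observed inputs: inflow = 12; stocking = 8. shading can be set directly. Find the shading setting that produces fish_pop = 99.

Substituting into the turbidity equation gives turbidity = 2*shading + 54.
Substituting into the fish_pop equation gives fish_pop = 6*shading + 141.
Solve 6*shading + 141 = 99: shading = (99 - 141) / 6 = -7.

shading = -7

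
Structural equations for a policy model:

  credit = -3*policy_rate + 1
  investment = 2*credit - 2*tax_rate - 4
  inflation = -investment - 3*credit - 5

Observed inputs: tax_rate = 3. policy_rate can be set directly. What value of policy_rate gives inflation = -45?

Substituting into the investment equation gives investment = -6*policy_rate - 8.
So inflation = 15*policy_rate.
Solve 15*policy_rate = -45: policy_rate = -45 / 15 = -3.

policy_rate = -3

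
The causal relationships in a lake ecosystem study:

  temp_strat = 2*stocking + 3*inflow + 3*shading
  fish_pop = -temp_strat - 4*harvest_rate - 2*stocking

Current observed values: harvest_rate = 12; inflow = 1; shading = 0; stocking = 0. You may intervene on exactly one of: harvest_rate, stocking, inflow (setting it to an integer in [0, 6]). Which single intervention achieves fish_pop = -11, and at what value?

Intervening on harvest_rate: with other inputs at their observed values, fish_pop = -4*harvest_rate - 3. Solving for -11 gives harvest_rate = 2, within [0, 6].
Intervening on stocking: fish_pop = -4*stocking - 51. Reaching -11 requires stocking = -10, outside [0, 6].
Intervening on inflow: fish_pop = -3*inflow - 48. Reaching -11 requires inflow = -37/3, not an integer.

set harvest_rate = 2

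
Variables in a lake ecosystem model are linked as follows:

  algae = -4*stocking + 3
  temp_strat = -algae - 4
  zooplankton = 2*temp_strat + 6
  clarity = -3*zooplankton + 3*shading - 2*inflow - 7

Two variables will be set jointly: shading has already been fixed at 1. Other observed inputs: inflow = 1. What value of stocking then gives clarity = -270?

stocking = 12

With shading held at 1:
Substituting into the temp_strat equation gives temp_strat = 4*stocking - 7.
This gives zooplankton = 8*stocking - 8.
clarity becomes -24*stocking + 18.
Solve -24*stocking + 18 = -270: stocking = (-270 - 18) / -24 = 12.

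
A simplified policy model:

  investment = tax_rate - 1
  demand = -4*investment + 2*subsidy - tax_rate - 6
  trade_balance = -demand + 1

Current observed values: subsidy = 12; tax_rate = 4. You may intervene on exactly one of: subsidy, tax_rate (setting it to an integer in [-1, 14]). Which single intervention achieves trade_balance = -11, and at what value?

set tax_rate = 2

Intervening on subsidy: trade_balance = -2*subsidy + 23. Reaching -11 requires subsidy = 17, outside [-1, 14].
Intervening on tax_rate: with other inputs at their observed values, trade_balance = 5*tax_rate - 21. Solving for -11 gives tax_rate = 2, within [-1, 14].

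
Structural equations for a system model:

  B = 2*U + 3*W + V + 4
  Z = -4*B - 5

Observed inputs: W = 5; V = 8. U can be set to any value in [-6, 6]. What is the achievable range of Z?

Substituting into the B equation gives B = 2*U + 27.
Substituting into the Z equation gives Z = -8*U - 113.
Linear in U, so extremes are at the endpoints: U = -6 gives Z = -65; U = 6 gives Z = -161.

-161 to -65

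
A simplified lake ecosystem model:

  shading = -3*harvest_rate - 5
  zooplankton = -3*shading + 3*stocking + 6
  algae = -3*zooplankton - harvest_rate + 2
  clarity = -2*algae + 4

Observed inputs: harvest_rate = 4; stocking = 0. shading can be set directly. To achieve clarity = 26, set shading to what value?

shading = 1

Intervening on shading fixes its value directly, overriding its dependence on harvest_rate.
Substituting into the zooplankton equation gives zooplankton = -3*shading + 6.
Substituting into the algae equation gives algae = 9*shading - 20.
clarity becomes -18*shading + 44.
Solve -18*shading + 44 = 26: shading = (26 - 44) / -18 = 1.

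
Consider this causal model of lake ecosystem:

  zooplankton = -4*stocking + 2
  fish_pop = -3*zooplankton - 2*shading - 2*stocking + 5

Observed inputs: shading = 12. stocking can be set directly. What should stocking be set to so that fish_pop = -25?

Substituting into the fish_pop equation gives fish_pop = 10*stocking - 25.
Solve 10*stocking - 25 = -25: stocking = (-25 + 25) / 10 = 0.

stocking = 0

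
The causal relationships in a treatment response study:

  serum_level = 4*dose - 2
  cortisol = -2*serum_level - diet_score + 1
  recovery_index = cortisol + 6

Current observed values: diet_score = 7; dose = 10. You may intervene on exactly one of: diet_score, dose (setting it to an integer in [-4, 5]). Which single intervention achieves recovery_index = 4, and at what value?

set dose = 0

Intervening on diet_score: recovery_index = -diet_score - 69. Reaching 4 requires diet_score = -73, outside [-4, 5].
Intervening on dose: with other inputs at their observed values, recovery_index = -8*dose + 4. Solving for 4 gives dose = 0, within [-4, 5].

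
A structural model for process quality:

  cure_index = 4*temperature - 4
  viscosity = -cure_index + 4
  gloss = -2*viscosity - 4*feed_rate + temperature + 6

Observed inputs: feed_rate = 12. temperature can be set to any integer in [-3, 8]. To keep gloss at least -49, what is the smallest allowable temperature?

Substituting into the viscosity equation gives viscosity = -4*temperature + 8.
This gives gloss = 9*temperature - 58.
Require 9*temperature - 58 ≥ -49, so temperature ≥ 1.
The smallest integer in [-3, 8] satisfying this is 1.

temperature = 1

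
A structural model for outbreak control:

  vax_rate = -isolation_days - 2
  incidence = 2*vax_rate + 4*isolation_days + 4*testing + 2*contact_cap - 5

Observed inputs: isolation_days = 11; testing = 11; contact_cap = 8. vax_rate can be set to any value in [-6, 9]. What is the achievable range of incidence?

87 to 117

Intervening on vax_rate fixes its value directly, overriding its dependence on isolation_days.
Substituting into the incidence equation gives incidence = 2*vax_rate + 99.
Linear in vax_rate, so extremes are at the endpoints: vax_rate = -6 gives incidence = 87; vax_rate = 9 gives incidence = 117.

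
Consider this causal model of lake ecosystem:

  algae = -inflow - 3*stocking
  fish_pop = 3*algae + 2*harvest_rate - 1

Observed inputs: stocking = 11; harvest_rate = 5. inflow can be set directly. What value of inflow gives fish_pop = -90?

Substituting into the algae equation gives algae = -inflow - 33.
Substituting into the fish_pop equation gives fish_pop = -3*inflow - 90.
Solve -3*inflow - 90 = -90: inflow = (-90 + 90) / -3 = 0.

inflow = 0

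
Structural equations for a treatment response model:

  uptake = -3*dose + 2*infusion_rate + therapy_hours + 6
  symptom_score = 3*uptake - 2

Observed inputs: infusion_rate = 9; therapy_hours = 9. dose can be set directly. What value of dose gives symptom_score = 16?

Substituting into the uptake equation gives uptake = -3*dose + 33.
Substituting into the symptom_score equation gives symptom_score = -9*dose + 97.
Solve -9*dose + 97 = 16: dose = (16 - 97) / -9 = 9.

dose = 9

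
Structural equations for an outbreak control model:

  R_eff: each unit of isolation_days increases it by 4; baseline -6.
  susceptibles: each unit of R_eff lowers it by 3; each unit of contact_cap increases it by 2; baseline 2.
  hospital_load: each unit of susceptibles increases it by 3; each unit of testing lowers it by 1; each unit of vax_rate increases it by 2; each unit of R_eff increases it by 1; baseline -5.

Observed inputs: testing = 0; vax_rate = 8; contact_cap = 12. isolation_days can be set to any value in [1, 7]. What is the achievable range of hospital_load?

-87 to 105

Substituting into the susceptibles equation gives susceptibles = -12*isolation_days + 44.
This gives hospital_load = -32*isolation_days + 137.
Linear in isolation_days, so extremes are at the endpoints: isolation_days = 1 gives hospital_load = 105; isolation_days = 7 gives hospital_load = -87.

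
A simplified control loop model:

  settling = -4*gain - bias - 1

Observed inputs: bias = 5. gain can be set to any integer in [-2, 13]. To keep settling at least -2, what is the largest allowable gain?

Substituting into the settling equation gives settling = -4*gain - 6.
Require -4*gain - 6 ≥ -2, so gain ≤ -1.
The largest integer in [-2, 13] satisfying this is -1.

gain = -1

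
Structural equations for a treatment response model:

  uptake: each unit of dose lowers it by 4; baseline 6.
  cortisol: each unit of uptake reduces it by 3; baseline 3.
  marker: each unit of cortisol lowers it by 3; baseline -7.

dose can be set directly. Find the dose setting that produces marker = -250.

Substituting into the cortisol equation gives cortisol = 12*dose - 15.
This gives marker = -36*dose + 38.
Solve -36*dose + 38 = -250: dose = (-250 - 38) / -36 = 8.

dose = 8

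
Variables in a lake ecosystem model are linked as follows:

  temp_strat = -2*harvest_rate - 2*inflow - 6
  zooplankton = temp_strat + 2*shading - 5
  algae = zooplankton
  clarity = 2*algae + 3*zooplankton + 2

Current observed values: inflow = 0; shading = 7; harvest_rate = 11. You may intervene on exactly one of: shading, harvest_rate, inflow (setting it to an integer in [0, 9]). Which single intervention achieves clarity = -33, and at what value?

Intervening on shading: clarity = 10*shading - 163. Reaching -33 requires shading = 13, outside [0, 9].
Intervening on harvest_rate: with other inputs at their observed values, clarity = -10*harvest_rate + 17. Solving for -33 gives harvest_rate = 5, within [0, 9].
Intervening on inflow: clarity = -10*inflow - 93. Reaching -33 requires inflow = -6, outside [0, 9].

set harvest_rate = 5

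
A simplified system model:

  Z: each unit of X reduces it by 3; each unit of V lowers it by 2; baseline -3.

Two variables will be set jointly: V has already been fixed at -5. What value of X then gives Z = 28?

With V held at -5:
Substituting into the Z equation gives Z = -3*X + 7.
Solve -3*X + 7 = 28: X = (28 - 7) / -3 = -7.

X = -7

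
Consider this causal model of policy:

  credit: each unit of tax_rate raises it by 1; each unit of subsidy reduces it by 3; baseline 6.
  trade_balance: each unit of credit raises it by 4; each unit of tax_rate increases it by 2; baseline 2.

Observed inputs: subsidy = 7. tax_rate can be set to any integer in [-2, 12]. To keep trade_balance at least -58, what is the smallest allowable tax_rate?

Substituting into the credit equation gives credit = tax_rate - 15.
This gives trade_balance = 6*tax_rate - 58.
Require 6*tax_rate - 58 ≥ -58, so tax_rate ≥ 0.
The smallest integer in [-2, 12] satisfying this is 0.

tax_rate = 0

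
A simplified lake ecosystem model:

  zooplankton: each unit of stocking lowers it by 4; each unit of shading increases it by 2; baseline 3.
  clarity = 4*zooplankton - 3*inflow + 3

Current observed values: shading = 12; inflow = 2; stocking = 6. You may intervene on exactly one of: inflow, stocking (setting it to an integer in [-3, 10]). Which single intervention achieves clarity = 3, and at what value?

set inflow = 4

Intervening on inflow: with other inputs at their observed values, clarity = -3*inflow + 15. Solving for 3 gives inflow = 4, within [-3, 10].
Intervening on stocking: clarity = -16*stocking + 105. Reaching 3 requires stocking = 51/8, not an integer.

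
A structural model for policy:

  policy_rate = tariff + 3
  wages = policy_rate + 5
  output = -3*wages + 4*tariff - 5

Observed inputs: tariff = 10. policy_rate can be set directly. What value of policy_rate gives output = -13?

Intervening on policy_rate fixes its value directly, overriding its dependence on tariff.
Substituting into the output equation gives output = -3*policy_rate + 20.
Solve -3*policy_rate + 20 = -13: policy_rate = (-13 - 20) / -3 = 11.

policy_rate = 11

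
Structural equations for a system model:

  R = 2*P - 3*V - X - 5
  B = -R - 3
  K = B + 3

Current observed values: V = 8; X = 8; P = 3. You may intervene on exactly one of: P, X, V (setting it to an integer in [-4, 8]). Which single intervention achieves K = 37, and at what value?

Intervening on P: with other inputs at their observed values, K = -2*P + 37. Solving for 37 gives P = 0, within [-4, 8].
Intervening on X: K = X + 23. Reaching 37 requires X = 14, outside [-4, 8].
Intervening on V: K = 3*V + 7. Reaching 37 requires V = 10, outside [-4, 8].

set P = 0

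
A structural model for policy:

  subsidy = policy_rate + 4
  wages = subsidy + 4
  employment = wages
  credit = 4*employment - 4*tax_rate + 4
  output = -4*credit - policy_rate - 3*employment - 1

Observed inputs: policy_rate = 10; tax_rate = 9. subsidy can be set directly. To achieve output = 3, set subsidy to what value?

Intervening on subsidy fixes its value directly, overriding its dependence on policy_rate.
Substituting into the employment equation gives employment = subsidy + 4.
This gives credit = 4*subsidy - 16.
Substituting into the output equation gives output = -19*subsidy + 41.
Solve -19*subsidy + 41 = 3: subsidy = (3 - 41) / -19 = 2.

subsidy = 2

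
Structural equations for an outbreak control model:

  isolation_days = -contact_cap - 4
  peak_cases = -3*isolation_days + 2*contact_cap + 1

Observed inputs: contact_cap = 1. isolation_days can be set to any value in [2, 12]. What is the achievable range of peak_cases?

-33 to -3

Intervening on isolation_days fixes its value directly, overriding its dependence on contact_cap.
Substituting into the peak_cases equation gives peak_cases = -3*isolation_days + 3.
Linear in isolation_days, so extremes are at the endpoints: isolation_days = 2 gives peak_cases = -3; isolation_days = 12 gives peak_cases = -33.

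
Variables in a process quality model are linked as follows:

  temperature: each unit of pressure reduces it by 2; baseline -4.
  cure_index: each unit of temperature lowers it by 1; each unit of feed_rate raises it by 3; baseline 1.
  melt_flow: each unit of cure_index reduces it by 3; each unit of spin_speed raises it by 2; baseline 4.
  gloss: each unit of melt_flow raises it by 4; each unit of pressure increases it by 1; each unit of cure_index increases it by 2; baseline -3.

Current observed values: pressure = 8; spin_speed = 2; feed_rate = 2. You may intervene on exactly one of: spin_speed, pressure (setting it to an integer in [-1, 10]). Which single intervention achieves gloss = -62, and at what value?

Intervening on spin_speed: gloss = 8*spin_speed - 249. Reaching -62 requires spin_speed = 187/8, not an integer.
Intervening on pressure: with other inputs at their observed values, gloss = -19*pressure - 81. Solving for -62 gives pressure = -1, within [-1, 10].

set pressure = -1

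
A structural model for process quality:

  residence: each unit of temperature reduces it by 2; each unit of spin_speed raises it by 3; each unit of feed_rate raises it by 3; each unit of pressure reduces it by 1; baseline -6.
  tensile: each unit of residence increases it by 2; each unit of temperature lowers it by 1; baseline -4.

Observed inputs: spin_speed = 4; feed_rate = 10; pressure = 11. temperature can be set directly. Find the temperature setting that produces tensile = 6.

Substituting into the residence equation gives residence = -2*temperature + 25.
Substituting into the tensile equation gives tensile = -5*temperature + 46.
Solve -5*temperature + 46 = 6: temperature = (6 - 46) / -5 = 8.

temperature = 8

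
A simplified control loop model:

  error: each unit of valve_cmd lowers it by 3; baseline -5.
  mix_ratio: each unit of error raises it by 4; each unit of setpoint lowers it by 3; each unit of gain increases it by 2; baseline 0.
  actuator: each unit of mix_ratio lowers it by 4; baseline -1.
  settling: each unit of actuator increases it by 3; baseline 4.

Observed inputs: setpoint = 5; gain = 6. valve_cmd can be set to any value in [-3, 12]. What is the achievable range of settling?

-155 to 2005

Substituting into the mix_ratio equation gives mix_ratio = -12*valve_cmd - 23.
This gives actuator = 48*valve_cmd + 91.
Substituting into the settling equation gives settling = 144*valve_cmd + 277.
Linear in valve_cmd, so extremes are at the endpoints: valve_cmd = -3 gives settling = -155; valve_cmd = 12 gives settling = 2005.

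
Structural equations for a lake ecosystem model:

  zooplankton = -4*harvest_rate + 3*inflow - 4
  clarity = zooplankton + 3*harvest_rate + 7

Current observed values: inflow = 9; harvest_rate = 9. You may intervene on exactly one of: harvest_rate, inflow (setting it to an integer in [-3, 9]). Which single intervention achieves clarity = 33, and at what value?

Intervening on harvest_rate: with other inputs at their observed values, clarity = -harvest_rate + 30. Solving for 33 gives harvest_rate = -3, within [-3, 9].
Intervening on inflow: clarity = 3*inflow - 6. Reaching 33 requires inflow = 13, outside [-3, 9].

set harvest_rate = -3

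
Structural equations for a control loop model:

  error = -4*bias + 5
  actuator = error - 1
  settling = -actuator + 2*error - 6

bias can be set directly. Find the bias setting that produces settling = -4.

Substituting into the actuator equation gives actuator = -4*bias + 4.
So settling = -4*bias.
Solve -4*bias = -4: bias = -4 / -4 = 1.

bias = 1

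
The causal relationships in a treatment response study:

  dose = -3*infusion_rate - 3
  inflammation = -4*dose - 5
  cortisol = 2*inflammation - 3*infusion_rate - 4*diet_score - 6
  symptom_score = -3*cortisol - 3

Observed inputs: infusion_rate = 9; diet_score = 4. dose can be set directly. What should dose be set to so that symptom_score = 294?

dose = 5

Intervening on dose fixes its value directly, overriding its dependence on infusion_rate.
Substituting into the cortisol equation gives cortisol = -8*dose - 59.
This gives symptom_score = 24*dose + 174.
Solve 24*dose + 174 = 294: dose = (294 - 174) / 24 = 5.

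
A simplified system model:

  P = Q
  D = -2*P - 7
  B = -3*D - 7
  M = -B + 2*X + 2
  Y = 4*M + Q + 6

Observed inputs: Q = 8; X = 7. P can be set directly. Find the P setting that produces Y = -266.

P = 12

Intervening on P fixes its value directly, overriding its dependence on Q.
Substituting into the B equation gives B = 6*P + 14.
Substituting into the M equation gives M = -6*P + 2.
Y becomes -24*P + 22.
Solve -24*P + 22 = -266: P = (-266 - 22) / -24 = 12.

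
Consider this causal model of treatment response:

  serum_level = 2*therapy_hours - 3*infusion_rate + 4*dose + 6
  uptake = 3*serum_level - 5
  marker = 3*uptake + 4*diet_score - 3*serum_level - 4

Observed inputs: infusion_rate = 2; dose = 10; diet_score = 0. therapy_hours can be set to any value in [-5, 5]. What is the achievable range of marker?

Substituting into the serum_level equation gives serum_level = 2*therapy_hours + 40.
Substituting into the uptake equation gives uptake = 6*therapy_hours + 115.
Substituting into the marker equation gives marker = 12*therapy_hours + 221.
Linear in therapy_hours, so extremes are at the endpoints: therapy_hours = -5 gives marker = 161; therapy_hours = 5 gives marker = 281.

161 to 281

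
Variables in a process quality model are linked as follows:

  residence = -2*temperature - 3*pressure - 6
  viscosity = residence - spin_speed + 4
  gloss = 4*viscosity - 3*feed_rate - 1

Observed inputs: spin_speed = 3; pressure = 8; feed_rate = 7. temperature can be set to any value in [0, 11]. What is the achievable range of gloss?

-226 to -138

Substituting into the residence equation gives residence = -2*temperature - 30.
viscosity becomes -2*temperature - 29.
Substituting into the gloss equation gives gloss = -8*temperature - 138.
Linear in temperature, so extremes are at the endpoints: temperature = 0 gives gloss = -138; temperature = 11 gives gloss = -226.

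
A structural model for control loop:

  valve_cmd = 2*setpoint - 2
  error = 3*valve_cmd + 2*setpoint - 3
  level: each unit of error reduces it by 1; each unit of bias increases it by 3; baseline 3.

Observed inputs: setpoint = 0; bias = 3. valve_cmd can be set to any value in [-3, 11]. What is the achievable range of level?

Intervening on valve_cmd fixes its value directly, overriding its dependence on setpoint.
Substituting into the error equation gives error = 3*valve_cmd - 3.
Substituting into the level equation gives level = -3*valve_cmd + 15.
Linear in valve_cmd, so extremes are at the endpoints: valve_cmd = -3 gives level = 24; valve_cmd = 11 gives level = -18.

-18 to 24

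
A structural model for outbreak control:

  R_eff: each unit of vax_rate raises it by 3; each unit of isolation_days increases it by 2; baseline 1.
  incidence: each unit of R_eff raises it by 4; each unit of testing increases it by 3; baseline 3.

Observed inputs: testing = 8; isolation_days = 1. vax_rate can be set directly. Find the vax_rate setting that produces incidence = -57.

vax_rate = -8

Substituting into the R_eff equation gives R_eff = 3*vax_rate + 3.
Substituting into the incidence equation gives incidence = 12*vax_rate + 39.
Solve 12*vax_rate + 39 = -57: vax_rate = (-57 - 39) / 12 = -8.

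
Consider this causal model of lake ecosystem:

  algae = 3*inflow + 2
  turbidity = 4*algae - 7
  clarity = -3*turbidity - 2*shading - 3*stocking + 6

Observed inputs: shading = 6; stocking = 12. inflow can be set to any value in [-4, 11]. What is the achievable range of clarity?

Substituting into the turbidity equation gives turbidity = 12*inflow + 1.
clarity becomes -36*inflow - 45.
Linear in inflow, so extremes are at the endpoints: inflow = -4 gives clarity = 99; inflow = 11 gives clarity = -441.

-441 to 99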